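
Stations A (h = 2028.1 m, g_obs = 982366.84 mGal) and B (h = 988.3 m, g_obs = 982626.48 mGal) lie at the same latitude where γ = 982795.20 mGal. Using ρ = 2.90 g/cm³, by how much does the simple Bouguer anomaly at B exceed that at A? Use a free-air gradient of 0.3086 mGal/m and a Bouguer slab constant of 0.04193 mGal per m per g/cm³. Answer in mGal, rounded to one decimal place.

Δg_SB(A) = 982366.84 − 982795.20 + 0.3086×2028.1 − 0.04193×2.90×2028.1 = -49.10 mGal
Δg_SB(B) = 982626.48 − 982795.20 + 0.3086×988.3 − 0.04193×2.90×988.3 = 16.10 mGal
Difference = 16.10 − (-49.10) = 65.20 mGal

65.2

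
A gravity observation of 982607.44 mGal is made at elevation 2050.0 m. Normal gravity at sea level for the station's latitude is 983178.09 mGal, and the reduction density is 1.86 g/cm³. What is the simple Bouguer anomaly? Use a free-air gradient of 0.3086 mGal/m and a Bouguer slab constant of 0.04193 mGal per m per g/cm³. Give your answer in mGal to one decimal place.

-97.9

Free-air correction = 0.3086 × 2050.0 = 632.63 mGal
Free-air anomaly = 982607.44 − 983178.09 + (632.63) = 61.98 mGal
Bouguer slab correction = 0.04193 × 1.86 × 2050.0 = 159.88 mGal
Simple Bouguer anomaly = 61.98 − (159.88) = -97.90 mGal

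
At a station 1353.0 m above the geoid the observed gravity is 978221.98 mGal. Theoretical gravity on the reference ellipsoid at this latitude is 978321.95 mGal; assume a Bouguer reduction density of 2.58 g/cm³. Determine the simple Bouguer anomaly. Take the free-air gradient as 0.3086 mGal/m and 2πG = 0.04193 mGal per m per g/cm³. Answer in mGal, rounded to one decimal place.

171.2

Free-air correction = 0.3086 × 1353.0 = 417.54 mGal
Free-air anomaly = 978221.98 − 978321.95 + (417.54) = 317.57 mGal
Bouguer slab correction = 0.04193 × 2.58 × 1353.0 = 146.37 mGal
Simple Bouguer anomaly = 317.57 − (146.37) = 171.20 mGal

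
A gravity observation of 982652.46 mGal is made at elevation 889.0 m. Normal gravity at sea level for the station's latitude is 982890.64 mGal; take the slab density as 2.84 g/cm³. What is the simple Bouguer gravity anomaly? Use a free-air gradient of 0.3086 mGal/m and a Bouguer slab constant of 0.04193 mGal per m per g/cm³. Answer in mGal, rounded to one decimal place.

-69.7

Free-air correction = 0.3086 × 889.0 = 274.35 mGal
Free-air anomaly = 982652.46 − 982890.64 + (274.35) = 36.17 mGal
Bouguer slab correction = 0.04193 × 2.84 × 889.0 = 105.86 mGal
Simple Bouguer anomaly = 36.17 − (105.86) = -69.69 mGal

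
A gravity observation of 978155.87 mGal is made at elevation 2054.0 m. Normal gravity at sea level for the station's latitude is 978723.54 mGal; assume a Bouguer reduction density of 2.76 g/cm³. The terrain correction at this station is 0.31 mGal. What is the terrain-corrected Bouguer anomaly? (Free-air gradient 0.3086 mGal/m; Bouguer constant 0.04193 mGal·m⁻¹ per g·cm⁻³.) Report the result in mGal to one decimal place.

Free-air correction = 0.3086 × 2054.0 = 633.86 mGal
Free-air anomaly = 978155.87 − 978723.54 + (633.86) = 66.19 mGal
Bouguer slab correction = 0.04193 × 2.76 × 2054.0 = 237.70 mGal
Simple Bouguer anomaly = 66.19 − (237.70) = -171.51 mGal
Complete Bouguer anomaly = -171.51 + 0.31 = -171.20 mGal

-171.2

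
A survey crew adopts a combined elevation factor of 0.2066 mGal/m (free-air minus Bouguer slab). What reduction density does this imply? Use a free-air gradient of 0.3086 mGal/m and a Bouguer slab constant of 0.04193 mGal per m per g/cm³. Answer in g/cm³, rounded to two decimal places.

2.43

0.2066 = 0.3086 − 0.04193 × ρ
ρ = (0.3086 − 0.2066) / 0.04193 = 2.43 g/cm³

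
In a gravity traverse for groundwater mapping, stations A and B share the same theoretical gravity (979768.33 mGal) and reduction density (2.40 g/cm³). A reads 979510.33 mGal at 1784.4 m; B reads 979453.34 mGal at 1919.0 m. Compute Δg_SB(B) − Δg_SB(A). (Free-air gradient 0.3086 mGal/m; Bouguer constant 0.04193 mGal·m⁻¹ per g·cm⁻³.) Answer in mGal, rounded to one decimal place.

-29.0

Δg_SB(A) = 979510.33 − 979768.33 + 0.3086×1784.4 − 0.04193×2.40×1784.4 = 113.10 mGal
Δg_SB(B) = 979453.34 − 979768.33 + 0.3086×1919.0 − 0.04193×2.40×1919.0 = 84.10 mGal
Difference = 84.10 − (113.10) = -29.00 mGal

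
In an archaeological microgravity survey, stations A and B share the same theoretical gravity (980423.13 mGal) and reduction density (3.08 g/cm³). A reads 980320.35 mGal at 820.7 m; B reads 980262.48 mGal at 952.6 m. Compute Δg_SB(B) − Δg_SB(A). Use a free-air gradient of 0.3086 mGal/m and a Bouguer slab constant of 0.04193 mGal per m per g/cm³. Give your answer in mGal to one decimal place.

Δg_SB(A) = 980320.35 − 980423.13 + 0.3086×820.7 − 0.04193×3.08×820.7 = 44.50 mGal
Δg_SB(B) = 980262.48 − 980423.13 + 0.3086×952.6 − 0.04193×3.08×952.6 = 10.30 mGal
Difference = 10.30 − (44.50) = -34.20 mGal

-34.2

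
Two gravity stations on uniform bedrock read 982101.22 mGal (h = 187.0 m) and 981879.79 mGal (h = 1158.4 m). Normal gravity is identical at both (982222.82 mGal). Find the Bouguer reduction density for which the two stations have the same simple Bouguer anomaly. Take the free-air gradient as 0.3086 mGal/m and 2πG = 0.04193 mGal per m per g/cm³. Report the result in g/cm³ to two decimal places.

1.92

Δg_obs = 981879.79 − 982101.22 = -221.43 mGal over Δh = 1158.4 − 187.0 = 971.4 m
Equal Bouguer anomalies ⇒ Δg_obs + (0.3086 − 0.04193ρ)·Δh = 0
0.3086 − 0.04193ρ = −Δg_obs/Δh = 0.22795
ρ = (0.3086 − 0.22795) / 0.04193 = 1.92 g/cm³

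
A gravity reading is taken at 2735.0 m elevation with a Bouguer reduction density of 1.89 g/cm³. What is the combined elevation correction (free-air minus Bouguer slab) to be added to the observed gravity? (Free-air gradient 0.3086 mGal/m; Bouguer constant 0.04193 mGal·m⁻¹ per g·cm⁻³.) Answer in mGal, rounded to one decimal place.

Combined gradient = 0.3086 − 0.04193 × 1.89 = 0.2293523 mGal/m
Combined elevation correction = 0.2293523 × 2735.0 = 627.3 mGal

627.3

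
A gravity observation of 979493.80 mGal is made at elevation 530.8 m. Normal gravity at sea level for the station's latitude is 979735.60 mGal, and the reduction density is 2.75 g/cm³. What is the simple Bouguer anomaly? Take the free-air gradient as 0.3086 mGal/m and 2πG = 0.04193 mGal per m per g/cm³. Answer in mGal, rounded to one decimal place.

-139.2

Free-air correction = 0.3086 × 530.8 = 163.80 mGal
Free-air anomaly = 979493.80 − 979735.60 + (163.80) = -78.00 mGal
Bouguer slab correction = 0.04193 × 2.75 × 530.8 = 61.21 mGal
Simple Bouguer anomaly = -78.00 − (61.21) = -139.21 mGal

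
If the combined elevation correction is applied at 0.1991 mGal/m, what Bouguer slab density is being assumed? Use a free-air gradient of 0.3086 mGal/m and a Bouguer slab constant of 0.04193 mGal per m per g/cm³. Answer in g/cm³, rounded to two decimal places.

0.1991 = 0.3086 − 0.04193 × ρ
ρ = (0.3086 − 0.1991) / 0.04193 = 2.61 g/cm³

2.61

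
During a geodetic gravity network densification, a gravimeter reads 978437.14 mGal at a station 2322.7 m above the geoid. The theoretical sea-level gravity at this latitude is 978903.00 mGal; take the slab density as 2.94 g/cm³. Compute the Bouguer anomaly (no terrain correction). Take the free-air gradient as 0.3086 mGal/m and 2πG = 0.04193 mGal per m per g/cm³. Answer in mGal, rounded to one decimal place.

-35.4

Free-air correction = 0.3086 × 2322.7 = 716.79 mGal
Free-air anomaly = 978437.14 − 978903.00 + (716.79) = 250.93 mGal
Bouguer slab correction = 0.04193 × 2.94 × 2322.7 = 286.33 mGal
Simple Bouguer anomaly = 250.93 − (286.33) = -35.40 mGal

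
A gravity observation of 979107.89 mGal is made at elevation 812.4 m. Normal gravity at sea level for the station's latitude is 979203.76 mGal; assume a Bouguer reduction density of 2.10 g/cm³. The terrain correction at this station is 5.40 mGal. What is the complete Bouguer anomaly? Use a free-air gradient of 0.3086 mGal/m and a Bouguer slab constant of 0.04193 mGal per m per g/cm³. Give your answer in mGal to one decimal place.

Free-air correction = 0.3086 × 812.4 = 250.71 mGal
Free-air anomaly = 979107.89 − 979203.76 + (250.71) = 154.84 mGal
Bouguer slab correction = 0.04193 × 2.10 × 812.4 = 71.53 mGal
Simple Bouguer anomaly = 154.84 − (71.53) = 83.31 mGal
Complete Bouguer anomaly = 83.31 + 5.40 = 88.71 mGal

88.7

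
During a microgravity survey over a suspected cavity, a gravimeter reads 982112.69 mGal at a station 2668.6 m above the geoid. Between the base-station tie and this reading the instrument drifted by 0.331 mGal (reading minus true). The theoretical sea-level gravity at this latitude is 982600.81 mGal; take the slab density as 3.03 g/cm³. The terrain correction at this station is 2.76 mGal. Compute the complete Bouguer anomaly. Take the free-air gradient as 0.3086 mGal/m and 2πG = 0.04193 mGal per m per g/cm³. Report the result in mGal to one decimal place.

-1.2

Drift-corrected reading = 982112.69 − (0.331) = 982112.359 mGal
Free-air correction = 0.3086 × 2668.6 = 823.53 mGal
Free-air anomaly = 982112.359 − 982600.81 + (823.53) = 335.079 mGal
Bouguer slab correction = 0.04193 × 3.03 × 2668.6 = 339.04 mGal
Simple Bouguer anomaly = 335.079 − (339.04) = -3.961 mGal
Complete Bouguer anomaly = -3.961 + 2.76 = -1.201 mGal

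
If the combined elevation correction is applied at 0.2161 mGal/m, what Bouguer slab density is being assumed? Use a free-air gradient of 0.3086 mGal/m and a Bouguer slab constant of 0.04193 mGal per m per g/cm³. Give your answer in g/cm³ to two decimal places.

2.21

0.2161 = 0.3086 − 0.04193 × ρ
ρ = (0.3086 − 0.2161) / 0.04193 = 2.21 g/cm³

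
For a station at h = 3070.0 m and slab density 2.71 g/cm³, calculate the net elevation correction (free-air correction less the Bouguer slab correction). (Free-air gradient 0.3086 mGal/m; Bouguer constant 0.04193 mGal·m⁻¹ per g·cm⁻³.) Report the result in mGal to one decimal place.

598.6

Combined gradient = 0.3086 − 0.04193 × 2.71 = 0.1949697 mGal/m
Combined elevation correction = 0.1949697 × 3070.0 = 598.6 mGal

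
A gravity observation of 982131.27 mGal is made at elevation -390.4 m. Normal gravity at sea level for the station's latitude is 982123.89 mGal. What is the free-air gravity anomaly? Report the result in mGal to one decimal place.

Free-air correction = 0.3086 × -390.4 = -120.48 mGal
Free-air anomaly = 982131.27 − 982123.89 + (-120.48) = -113.10 mGal

-113.1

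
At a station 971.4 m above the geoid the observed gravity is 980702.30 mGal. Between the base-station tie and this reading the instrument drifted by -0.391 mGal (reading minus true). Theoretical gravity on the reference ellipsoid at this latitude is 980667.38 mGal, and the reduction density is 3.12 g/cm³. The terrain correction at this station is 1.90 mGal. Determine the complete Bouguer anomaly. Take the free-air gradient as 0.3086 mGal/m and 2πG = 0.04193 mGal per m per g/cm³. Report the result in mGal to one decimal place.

Drift-corrected reading = 980702.30 − (-0.391) = 980702.691 mGal
Free-air correction = 0.3086 × 971.4 = 299.77 mGal
Free-air anomaly = 980702.691 − 980667.38 + (299.77) = 335.081 mGal
Bouguer slab correction = 0.04193 × 3.12 × 971.4 = 127.08 mGal
Simple Bouguer anomaly = 335.081 − (127.08) = 208.001 mGal
Complete Bouguer anomaly = 208.001 + 1.90 = 209.901 mGal

209.9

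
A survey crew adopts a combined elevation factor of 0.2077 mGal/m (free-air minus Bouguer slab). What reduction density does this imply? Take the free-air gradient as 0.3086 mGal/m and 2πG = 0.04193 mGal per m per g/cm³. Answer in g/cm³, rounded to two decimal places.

2.41

0.2077 = 0.3086 − 0.04193 × ρ
ρ = (0.3086 − 0.2077) / 0.04193 = 2.41 g/cm³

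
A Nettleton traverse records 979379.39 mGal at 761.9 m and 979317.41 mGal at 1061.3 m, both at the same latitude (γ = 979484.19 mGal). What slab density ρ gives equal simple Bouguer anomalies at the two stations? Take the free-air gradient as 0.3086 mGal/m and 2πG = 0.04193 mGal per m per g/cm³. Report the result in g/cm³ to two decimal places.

2.42

Δg_obs = 979317.41 − 979379.39 = -61.98 mGal over Δh = 1061.3 − 761.9 = 299.4 m
Equal Bouguer anomalies ⇒ Δg_obs + (0.3086 − 0.04193ρ)·Δh = 0
0.3086 − 0.04193ρ = −Δg_obs/Δh = 0.20701
ρ = (0.3086 − 0.20701) / 0.04193 = 2.42 g/cm³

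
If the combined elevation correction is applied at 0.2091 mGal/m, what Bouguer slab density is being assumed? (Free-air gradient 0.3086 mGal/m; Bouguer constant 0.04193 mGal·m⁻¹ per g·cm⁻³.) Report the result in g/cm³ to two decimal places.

0.2091 = 0.3086 − 0.04193 × ρ
ρ = (0.3086 − 0.2091) / 0.04193 = 2.37 g/cm³

2.37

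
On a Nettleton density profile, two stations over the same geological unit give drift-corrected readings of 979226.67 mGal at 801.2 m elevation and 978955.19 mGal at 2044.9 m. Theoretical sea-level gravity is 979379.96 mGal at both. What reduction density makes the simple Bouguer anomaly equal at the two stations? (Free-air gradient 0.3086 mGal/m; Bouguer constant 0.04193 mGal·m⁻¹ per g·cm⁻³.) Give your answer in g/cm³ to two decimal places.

2.15

Δg_obs = 978955.19 − 979226.67 = -271.48 mGal over Δh = 2044.9 − 801.2 = 1243.7 m
Equal Bouguer anomalies ⇒ Δg_obs + (0.3086 − 0.04193ρ)·Δh = 0
0.3086 − 0.04193ρ = −Δg_obs/Δh = 0.21828
ρ = (0.3086 − 0.21828) / 0.04193 = 2.15 g/cm³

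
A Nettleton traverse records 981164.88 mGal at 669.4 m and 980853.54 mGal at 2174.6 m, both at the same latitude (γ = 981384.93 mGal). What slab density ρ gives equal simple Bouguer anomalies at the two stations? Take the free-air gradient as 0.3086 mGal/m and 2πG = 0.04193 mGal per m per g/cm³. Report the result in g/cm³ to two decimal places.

2.43

Δg_obs = 980853.54 − 981164.88 = -311.34 mGal over Δh = 2174.6 − 669.4 = 1505.2 m
Equal Bouguer anomalies ⇒ Δg_obs + (0.3086 − 0.04193ρ)·Δh = 0
0.3086 − 0.04193ρ = −Δg_obs/Δh = 0.20684
ρ = (0.3086 − 0.20684) / 0.04193 = 2.43 g/cm³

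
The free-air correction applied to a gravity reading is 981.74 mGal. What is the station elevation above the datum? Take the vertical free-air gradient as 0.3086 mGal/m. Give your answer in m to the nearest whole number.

3181

h = 981.74 / 0.3086 = 3181.27 m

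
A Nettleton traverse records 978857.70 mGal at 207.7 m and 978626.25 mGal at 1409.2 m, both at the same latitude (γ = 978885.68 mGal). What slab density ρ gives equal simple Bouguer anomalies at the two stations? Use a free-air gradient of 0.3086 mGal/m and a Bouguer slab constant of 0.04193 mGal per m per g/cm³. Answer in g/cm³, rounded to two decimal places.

2.77

Δg_obs = 978626.25 − 978857.70 = -231.45 mGal over Δh = 1409.2 − 207.7 = 1201.5 m
Equal Bouguer anomalies ⇒ Δg_obs + (0.3086 − 0.04193ρ)·Δh = 0
0.3086 − 0.04193ρ = −Δg_obs/Δh = 0.19263
ρ = (0.3086 − 0.19263) / 0.04193 = 2.77 g/cm³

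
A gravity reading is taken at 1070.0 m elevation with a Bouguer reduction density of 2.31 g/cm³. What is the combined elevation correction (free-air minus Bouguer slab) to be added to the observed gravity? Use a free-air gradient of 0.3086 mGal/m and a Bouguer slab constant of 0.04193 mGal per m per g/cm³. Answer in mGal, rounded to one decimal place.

Combined gradient = 0.3086 − 0.04193 × 2.31 = 0.2117417 mGal/m
Combined elevation correction = 0.2117417 × 1070.0 = 226.6 mGal

226.6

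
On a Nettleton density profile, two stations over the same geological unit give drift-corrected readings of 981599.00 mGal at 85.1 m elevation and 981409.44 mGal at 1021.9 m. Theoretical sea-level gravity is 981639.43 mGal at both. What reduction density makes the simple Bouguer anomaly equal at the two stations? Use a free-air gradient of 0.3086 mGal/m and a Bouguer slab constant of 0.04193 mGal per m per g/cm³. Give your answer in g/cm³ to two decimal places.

Δg_obs = 981409.44 − 981599.00 = -189.56 mGal over Δh = 1021.9 − 85.1 = 936.8 m
Equal Bouguer anomalies ⇒ Δg_obs + (0.3086 − 0.04193ρ)·Δh = 0
0.3086 − 0.04193ρ = −Δg_obs/Δh = 0.20235
ρ = (0.3086 − 0.20235) / 0.04193 = 2.53 g/cm³

2.53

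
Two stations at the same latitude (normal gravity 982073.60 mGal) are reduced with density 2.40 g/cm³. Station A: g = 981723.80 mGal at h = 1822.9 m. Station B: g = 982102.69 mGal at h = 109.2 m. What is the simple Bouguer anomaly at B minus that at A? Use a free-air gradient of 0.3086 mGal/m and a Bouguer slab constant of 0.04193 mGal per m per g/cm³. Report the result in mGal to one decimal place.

22.5

Δg_SB(A) = 981723.80 − 982073.60 + 0.3086×1822.9 − 0.04193×2.40×1822.9 = 29.30 mGal
Δg_SB(B) = 982102.69 − 982073.60 + 0.3086×109.2 − 0.04193×2.40×109.2 = 51.80 mGal
Difference = 51.80 − (29.30) = 22.50 mGal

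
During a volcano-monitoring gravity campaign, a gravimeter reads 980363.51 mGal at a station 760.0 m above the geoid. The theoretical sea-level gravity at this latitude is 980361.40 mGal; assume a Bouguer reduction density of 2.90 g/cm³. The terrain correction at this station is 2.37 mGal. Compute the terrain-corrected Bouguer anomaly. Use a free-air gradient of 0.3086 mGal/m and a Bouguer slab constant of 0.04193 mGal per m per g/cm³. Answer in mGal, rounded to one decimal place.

146.6

Free-air correction = 0.3086 × 760.0 = 234.54 mGal
Free-air anomaly = 980363.51 − 980361.40 + (234.54) = 236.65 mGal
Bouguer slab correction = 0.04193 × 2.90 × 760.0 = 92.41 mGal
Simple Bouguer anomaly = 236.65 − (92.41) = 144.24 mGal
Complete Bouguer anomaly = 144.24 + 2.37 = 146.61 mGal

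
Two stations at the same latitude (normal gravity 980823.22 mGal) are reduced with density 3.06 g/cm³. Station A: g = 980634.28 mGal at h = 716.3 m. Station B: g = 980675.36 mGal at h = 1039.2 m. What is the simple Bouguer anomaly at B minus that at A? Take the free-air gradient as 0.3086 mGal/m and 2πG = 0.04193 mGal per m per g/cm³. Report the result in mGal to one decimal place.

99.3

Δg_SB(A) = 980634.28 − 980823.22 + 0.3086×716.3 − 0.04193×3.06×716.3 = -59.80 mGal
Δg_SB(B) = 980675.36 − 980823.22 + 0.3086×1039.2 − 0.04193×3.06×1039.2 = 39.50 mGal
Difference = 39.50 − (-59.80) = 99.30 mGal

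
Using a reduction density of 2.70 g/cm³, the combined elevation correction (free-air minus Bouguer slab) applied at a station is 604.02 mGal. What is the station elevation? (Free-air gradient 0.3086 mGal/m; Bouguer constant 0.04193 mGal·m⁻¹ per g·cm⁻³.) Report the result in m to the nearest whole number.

3091

Combined gradient = 0.3086 − 0.04193 × 2.70 = 0.1953890 mGal/m
h = 604.02 / 0.1953890 = 3091.37 m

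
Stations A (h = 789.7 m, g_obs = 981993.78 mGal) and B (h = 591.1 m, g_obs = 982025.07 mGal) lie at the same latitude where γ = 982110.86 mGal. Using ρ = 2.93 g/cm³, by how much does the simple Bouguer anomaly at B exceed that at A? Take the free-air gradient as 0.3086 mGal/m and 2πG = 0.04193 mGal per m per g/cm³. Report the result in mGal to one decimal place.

Δg_SB(A) = 981993.78 − 982110.86 + 0.3086×789.7 − 0.04193×2.93×789.7 = 29.60 mGal
Δg_SB(B) = 982025.07 − 982110.86 + 0.3086×591.1 − 0.04193×2.93×591.1 = 24.00 mGal
Difference = 24.00 − (29.60) = -5.60 mGal

-5.6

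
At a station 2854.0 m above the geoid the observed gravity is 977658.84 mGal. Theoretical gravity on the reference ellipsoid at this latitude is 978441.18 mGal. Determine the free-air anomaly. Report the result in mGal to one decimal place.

Free-air correction = 0.3086 × 2854.0 = 880.74 mGal
Free-air anomaly = 977658.84 − 978441.18 + (880.74) = 98.40 mGal

98.4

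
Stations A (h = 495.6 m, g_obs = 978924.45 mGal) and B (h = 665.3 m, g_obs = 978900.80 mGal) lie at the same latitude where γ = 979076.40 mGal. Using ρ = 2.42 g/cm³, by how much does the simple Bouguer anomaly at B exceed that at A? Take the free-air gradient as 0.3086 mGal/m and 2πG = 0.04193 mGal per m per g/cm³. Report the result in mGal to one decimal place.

Δg_SB(A) = 978924.45 − 979076.40 + 0.3086×495.6 − 0.04193×2.42×495.6 = -49.30 mGal
Δg_SB(B) = 978900.80 − 979076.40 + 0.3086×665.3 − 0.04193×2.42×665.3 = -37.80 mGal
Difference = -37.80 − (-49.30) = 11.50 mGal

11.5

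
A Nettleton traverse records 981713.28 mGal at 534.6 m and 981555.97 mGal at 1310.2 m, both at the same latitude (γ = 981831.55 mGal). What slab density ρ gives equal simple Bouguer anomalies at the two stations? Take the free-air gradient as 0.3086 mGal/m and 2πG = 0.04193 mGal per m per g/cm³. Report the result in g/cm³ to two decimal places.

2.52

Δg_obs = 981555.97 − 981713.28 = -157.31 mGal over Δh = 1310.2 − 534.6 = 775.6 m
Equal Bouguer anomalies ⇒ Δg_obs + (0.3086 − 0.04193ρ)·Δh = 0
0.3086 − 0.04193ρ = −Δg_obs/Δh = 0.20282
ρ = (0.3086 − 0.20282) / 0.04193 = 2.52 g/cm³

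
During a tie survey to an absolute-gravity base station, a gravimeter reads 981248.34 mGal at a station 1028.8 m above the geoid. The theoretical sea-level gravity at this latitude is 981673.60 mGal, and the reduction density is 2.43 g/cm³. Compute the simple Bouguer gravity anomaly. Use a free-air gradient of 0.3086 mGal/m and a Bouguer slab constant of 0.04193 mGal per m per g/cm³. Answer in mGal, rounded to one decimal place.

-212.6

Free-air correction = 0.3086 × 1028.8 = 317.49 mGal
Free-air anomaly = 981248.34 − 981673.60 + (317.49) = -107.77 mGal
Bouguer slab correction = 0.04193 × 2.43 × 1028.8 = 104.82 mGal
Simple Bouguer anomaly = -107.77 − (104.82) = -212.59 mGal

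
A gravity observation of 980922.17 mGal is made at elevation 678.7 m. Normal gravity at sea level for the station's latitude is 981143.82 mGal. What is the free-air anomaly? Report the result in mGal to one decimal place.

Free-air correction = 0.3086 × 678.7 = 209.45 mGal
Free-air anomaly = 980922.17 − 981143.82 + (209.45) = -12.20 mGal

-12.2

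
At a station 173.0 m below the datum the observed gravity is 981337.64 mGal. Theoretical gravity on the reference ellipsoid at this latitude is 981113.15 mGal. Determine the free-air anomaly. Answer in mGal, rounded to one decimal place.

171.1

Free-air correction = 0.3086 × -173.0 = -53.39 mGal
Free-air anomaly = 981337.64 − 981113.15 + (-53.39) = 171.10 mGal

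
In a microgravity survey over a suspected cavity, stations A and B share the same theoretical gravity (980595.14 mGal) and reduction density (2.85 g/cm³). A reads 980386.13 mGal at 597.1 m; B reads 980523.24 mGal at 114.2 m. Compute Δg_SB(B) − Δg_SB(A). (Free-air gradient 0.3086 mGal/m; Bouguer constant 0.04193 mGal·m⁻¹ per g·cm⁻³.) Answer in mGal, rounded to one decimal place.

45.8

Δg_SB(A) = 980386.13 − 980595.14 + 0.3086×597.1 − 0.04193×2.85×597.1 = -96.10 mGal
Δg_SB(B) = 980523.24 − 980595.14 + 0.3086×114.2 − 0.04193×2.85×114.2 = -50.30 mGal
Difference = -50.30 − (-96.10) = 45.80 mGal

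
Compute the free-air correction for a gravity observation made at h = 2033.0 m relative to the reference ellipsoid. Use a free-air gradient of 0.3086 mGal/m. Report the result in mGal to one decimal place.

627.4

Free-air correction = 0.3086 × 2033.0 = 627.4 mGal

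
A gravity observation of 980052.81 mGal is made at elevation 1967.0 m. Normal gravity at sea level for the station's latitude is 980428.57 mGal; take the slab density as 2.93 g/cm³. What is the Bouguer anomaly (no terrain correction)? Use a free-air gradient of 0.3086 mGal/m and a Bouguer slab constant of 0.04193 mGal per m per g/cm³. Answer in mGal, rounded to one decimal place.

Free-air correction = 0.3086 × 1967.0 = 607.02 mGal
Free-air anomaly = 980052.81 − 980428.57 + (607.02) = 231.26 mGal
Bouguer slab correction = 0.04193 × 2.93 × 1967.0 = 241.66 mGal
Simple Bouguer anomaly = 231.26 − (241.66) = -10.40 mGal

-10.4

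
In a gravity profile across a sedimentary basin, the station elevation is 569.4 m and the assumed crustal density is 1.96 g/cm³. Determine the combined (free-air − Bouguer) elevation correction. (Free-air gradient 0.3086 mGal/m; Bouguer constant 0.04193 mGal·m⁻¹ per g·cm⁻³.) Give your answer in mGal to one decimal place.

128.9

Combined gradient = 0.3086 − 0.04193 × 1.96 = 0.2264172 mGal/m
Combined elevation correction = 0.2264172 × 569.4 = 128.9 mGal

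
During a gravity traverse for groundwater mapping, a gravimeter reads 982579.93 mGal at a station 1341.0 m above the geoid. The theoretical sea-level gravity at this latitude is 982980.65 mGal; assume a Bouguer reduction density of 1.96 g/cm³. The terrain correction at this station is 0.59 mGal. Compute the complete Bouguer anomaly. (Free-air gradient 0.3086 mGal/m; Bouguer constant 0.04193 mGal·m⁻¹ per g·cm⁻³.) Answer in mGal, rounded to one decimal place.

-96.5

Free-air correction = 0.3086 × 1341.0 = 413.83 mGal
Free-air anomaly = 982579.93 − 982980.65 + (413.83) = 13.11 mGal
Bouguer slab correction = 0.04193 × 1.96 × 1341.0 = 110.21 mGal
Simple Bouguer anomaly = 13.11 − (110.21) = -97.10 mGal
Complete Bouguer anomaly = -97.10 + 0.59 = -96.51 mGal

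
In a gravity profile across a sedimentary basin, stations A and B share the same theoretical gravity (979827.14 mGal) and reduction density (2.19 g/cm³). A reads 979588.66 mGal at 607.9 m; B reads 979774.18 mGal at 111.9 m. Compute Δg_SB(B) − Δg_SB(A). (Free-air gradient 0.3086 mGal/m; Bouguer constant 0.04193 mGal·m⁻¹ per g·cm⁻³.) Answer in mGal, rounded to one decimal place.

Δg_SB(A) = 979588.66 − 979827.14 + 0.3086×607.9 − 0.04193×2.19×607.9 = -106.70 mGal
Δg_SB(B) = 979774.18 − 979827.14 + 0.3086×111.9 − 0.04193×2.19×111.9 = -28.70 mGal
Difference = -28.70 − (-106.70) = 78.00 mGal

78.0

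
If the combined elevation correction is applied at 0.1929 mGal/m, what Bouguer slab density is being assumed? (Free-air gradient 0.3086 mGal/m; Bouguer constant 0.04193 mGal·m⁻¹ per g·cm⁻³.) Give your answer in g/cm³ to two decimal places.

0.1929 = 0.3086 − 0.04193 × ρ
ρ = (0.3086 − 0.1929) / 0.04193 = 2.76 g/cm³

2.76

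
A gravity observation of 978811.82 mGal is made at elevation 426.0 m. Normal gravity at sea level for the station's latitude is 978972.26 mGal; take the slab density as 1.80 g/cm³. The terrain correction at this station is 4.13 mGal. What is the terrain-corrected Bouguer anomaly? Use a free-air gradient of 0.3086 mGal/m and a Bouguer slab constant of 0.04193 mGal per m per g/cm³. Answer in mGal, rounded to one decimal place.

Free-air correction = 0.3086 × 426.0 = 131.46 mGal
Free-air anomaly = 978811.82 − 978972.26 + (131.46) = -28.98 mGal
Bouguer slab correction = 0.04193 × 1.80 × 426.0 = 32.15 mGal
Simple Bouguer anomaly = -28.98 − (32.15) = -61.13 mGal
Complete Bouguer anomaly = -61.13 + 4.13 = -57.00 mGal

-57.0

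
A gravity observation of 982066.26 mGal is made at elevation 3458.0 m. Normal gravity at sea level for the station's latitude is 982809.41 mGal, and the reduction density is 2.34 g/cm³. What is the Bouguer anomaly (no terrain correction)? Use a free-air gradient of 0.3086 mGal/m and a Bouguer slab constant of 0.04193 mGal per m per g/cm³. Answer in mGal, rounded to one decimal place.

-15.3

Free-air correction = 0.3086 × 3458.0 = 1067.14 mGal
Free-air anomaly = 982066.26 − 982809.41 + (1067.14) = 323.99 mGal
Bouguer slab correction = 0.04193 × 2.34 × 3458.0 = 339.29 mGal
Simple Bouguer anomaly = 323.99 − (339.29) = -15.30 mGal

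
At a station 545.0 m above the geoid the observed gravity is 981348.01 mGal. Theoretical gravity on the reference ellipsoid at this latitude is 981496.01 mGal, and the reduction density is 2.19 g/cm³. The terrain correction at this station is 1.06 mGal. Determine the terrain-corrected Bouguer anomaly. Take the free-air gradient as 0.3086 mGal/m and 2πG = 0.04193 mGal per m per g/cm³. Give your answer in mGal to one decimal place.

Free-air correction = 0.3086 × 545.0 = 168.19 mGal
Free-air anomaly = 981348.01 − 981496.01 + (168.19) = 20.19 mGal
Bouguer slab correction = 0.04193 × 2.19 × 545.0 = 50.05 mGal
Simple Bouguer anomaly = 20.19 − (50.05) = -29.86 mGal
Complete Bouguer anomaly = -29.86 + 1.06 = -28.80 mGal

-28.8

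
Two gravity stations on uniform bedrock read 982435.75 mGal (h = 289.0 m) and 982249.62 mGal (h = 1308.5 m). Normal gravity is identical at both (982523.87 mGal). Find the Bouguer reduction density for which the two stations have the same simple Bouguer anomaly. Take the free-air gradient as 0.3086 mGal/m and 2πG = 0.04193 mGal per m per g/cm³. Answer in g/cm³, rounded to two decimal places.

3.01

Δg_obs = 982249.62 − 982435.75 = -186.13 mGal over Δh = 1308.5 − 289.0 = 1019.5 m
Equal Bouguer anomalies ⇒ Δg_obs + (0.3086 − 0.04193ρ)·Δh = 0
0.3086 − 0.04193ρ = −Δg_obs/Δh = 0.18257
ρ = (0.3086 − 0.18257) / 0.04193 = 3.01 g/cm³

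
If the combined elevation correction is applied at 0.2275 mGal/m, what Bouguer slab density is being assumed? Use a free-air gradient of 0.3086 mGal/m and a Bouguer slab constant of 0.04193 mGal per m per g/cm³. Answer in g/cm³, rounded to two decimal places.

1.93

0.2275 = 0.3086 − 0.04193 × ρ
ρ = (0.3086 − 0.2275) / 0.04193 = 1.93 g/cm³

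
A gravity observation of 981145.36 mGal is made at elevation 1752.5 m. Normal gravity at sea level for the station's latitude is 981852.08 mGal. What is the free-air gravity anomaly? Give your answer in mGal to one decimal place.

-165.9

Free-air correction = 0.3086 × 1752.5 = 540.82 mGal
Free-air anomaly = 981145.36 − 981852.08 + (540.82) = -165.90 mGal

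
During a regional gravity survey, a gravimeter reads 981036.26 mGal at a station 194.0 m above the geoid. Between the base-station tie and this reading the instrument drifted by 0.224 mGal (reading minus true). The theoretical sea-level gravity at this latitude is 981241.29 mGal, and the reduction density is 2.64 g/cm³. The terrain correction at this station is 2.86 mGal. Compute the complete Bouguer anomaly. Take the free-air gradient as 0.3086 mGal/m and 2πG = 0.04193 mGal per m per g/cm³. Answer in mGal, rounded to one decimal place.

-164.0

Drift-corrected reading = 981036.26 − (0.224) = 981036.036 mGal
Free-air correction = 0.3086 × 194.0 = 59.87 mGal
Free-air anomaly = 981036.036 − 981241.29 + (59.87) = -145.384 mGal
Bouguer slab correction = 0.04193 × 2.64 × 194.0 = 21.47 mGal
Simple Bouguer anomaly = -145.384 − (21.47) = -166.854 mGal
Complete Bouguer anomaly = -166.854 + 2.86 = -163.994 mGal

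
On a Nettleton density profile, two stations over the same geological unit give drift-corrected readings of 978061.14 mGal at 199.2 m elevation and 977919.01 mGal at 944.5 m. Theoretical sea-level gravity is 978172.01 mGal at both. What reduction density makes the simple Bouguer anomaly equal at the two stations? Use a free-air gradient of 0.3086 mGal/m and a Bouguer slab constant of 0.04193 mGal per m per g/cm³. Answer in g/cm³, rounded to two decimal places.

2.81

Δg_obs = 977919.01 − 978061.14 = -142.13 mGal over Δh = 944.5 − 199.2 = 745.3 m
Equal Bouguer anomalies ⇒ Δg_obs + (0.3086 − 0.04193ρ)·Δh = 0
0.3086 − 0.04193ρ = −Δg_obs/Δh = 0.19070
ρ = (0.3086 − 0.19070) / 0.04193 = 2.81 g/cm³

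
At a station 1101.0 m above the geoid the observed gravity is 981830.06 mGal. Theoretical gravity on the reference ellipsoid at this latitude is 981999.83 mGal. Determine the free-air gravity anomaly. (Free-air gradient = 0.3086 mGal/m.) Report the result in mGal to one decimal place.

Free-air correction = 0.3086 × 1101.0 = 339.77 mGal
Free-air anomaly = 981830.06 − 981999.83 + (339.77) = 170.00 mGal

170.0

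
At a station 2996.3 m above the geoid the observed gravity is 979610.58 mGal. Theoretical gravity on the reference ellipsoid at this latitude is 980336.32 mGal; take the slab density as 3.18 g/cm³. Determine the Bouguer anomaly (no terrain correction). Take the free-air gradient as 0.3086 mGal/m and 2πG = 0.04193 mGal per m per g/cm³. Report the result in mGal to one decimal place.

Free-air correction = 0.3086 × 2996.3 = 924.66 mGal
Free-air anomaly = 979610.58 − 980336.32 + (924.66) = 198.92 mGal
Bouguer slab correction = 0.04193 × 3.18 × 2996.3 = 399.52 mGal
Simple Bouguer anomaly = 198.92 − (399.52) = -200.60 mGal

-200.6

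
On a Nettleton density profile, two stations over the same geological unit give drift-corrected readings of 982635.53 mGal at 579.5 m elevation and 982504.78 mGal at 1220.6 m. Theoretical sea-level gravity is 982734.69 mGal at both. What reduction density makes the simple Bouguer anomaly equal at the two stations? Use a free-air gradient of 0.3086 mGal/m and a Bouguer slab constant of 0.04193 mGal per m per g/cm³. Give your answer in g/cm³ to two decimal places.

2.50

Δg_obs = 982504.78 − 982635.53 = -130.75 mGal over Δh = 1220.6 − 579.5 = 641.1 m
Equal Bouguer anomalies ⇒ Δg_obs + (0.3086 − 0.04193ρ)·Δh = 0
0.3086 − 0.04193ρ = −Δg_obs/Δh = 0.20395
ρ = (0.3086 − 0.20395) / 0.04193 = 2.50 g/cm³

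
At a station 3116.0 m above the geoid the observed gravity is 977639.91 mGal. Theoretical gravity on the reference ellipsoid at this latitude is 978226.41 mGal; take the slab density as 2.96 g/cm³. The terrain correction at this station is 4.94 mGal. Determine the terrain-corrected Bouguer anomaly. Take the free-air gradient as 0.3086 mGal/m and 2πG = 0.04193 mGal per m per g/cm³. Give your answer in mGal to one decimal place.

-6.7

Free-air correction = 0.3086 × 3116.0 = 961.60 mGal
Free-air anomaly = 977639.91 − 978226.41 + (961.60) = 375.10 mGal
Bouguer slab correction = 0.04193 × 2.96 × 3116.0 = 386.74 mGal
Simple Bouguer anomaly = 375.10 − (386.74) = -11.64 mGal
Complete Bouguer anomaly = -11.64 + 4.94 = -6.70 mGal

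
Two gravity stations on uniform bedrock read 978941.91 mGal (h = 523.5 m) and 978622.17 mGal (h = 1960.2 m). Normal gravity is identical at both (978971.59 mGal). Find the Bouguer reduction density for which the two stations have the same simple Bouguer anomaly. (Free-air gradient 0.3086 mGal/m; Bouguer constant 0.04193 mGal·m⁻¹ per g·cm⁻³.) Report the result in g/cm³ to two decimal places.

Δg_obs = 978622.17 − 978941.91 = -319.74 mGal over Δh = 1960.2 − 523.5 = 1436.7 m
Equal Bouguer anomalies ⇒ Δg_obs + (0.3086 − 0.04193ρ)·Δh = 0
0.3086 − 0.04193ρ = −Δg_obs/Δh = 0.22255
ρ = (0.3086 − 0.22255) / 0.04193 = 2.05 g/cm³

2.05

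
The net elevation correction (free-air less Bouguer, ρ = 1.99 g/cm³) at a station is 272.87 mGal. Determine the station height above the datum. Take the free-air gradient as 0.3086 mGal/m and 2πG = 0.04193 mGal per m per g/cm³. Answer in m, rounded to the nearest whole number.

1212

Combined gradient = 0.3086 − 0.04193 × 1.99 = 0.2251593 mGal/m
h = 272.87 / 0.2251593 = 1211.90 m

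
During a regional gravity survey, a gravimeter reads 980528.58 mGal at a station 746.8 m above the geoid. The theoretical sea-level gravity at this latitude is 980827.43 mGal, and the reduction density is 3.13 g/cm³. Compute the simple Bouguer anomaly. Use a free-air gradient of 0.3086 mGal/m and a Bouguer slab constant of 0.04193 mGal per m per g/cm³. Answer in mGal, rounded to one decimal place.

-166.4

Free-air correction = 0.3086 × 746.8 = 230.46 mGal
Free-air anomaly = 980528.58 − 980827.43 + (230.46) = -68.39 mGal
Bouguer slab correction = 0.04193 × 3.13 × 746.8 = 98.01 mGal
Simple Bouguer anomaly = -68.39 − (98.01) = -166.40 mGal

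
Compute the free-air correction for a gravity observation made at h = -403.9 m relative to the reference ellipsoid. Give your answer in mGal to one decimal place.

-124.6

Free-air correction = 0.3086 × -403.9 = -124.6 mGal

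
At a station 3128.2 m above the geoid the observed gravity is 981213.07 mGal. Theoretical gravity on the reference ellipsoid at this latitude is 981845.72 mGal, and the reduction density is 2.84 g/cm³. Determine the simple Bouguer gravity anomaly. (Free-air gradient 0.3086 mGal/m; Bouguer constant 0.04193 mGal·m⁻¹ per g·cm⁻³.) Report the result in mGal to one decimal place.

Free-air correction = 0.3086 × 3128.2 = 965.36 mGal
Free-air anomaly = 981213.07 − 981845.72 + (965.36) = 332.71 mGal
Bouguer slab correction = 0.04193 × 2.84 × 3128.2 = 372.51 mGal
Simple Bouguer anomaly = 332.71 − (372.51) = -39.80 mGal

-39.8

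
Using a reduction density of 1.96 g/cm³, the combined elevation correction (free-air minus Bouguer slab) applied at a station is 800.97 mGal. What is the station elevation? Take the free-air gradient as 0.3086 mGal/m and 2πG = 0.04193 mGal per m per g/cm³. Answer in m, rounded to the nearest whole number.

3538

Combined gradient = 0.3086 − 0.04193 × 1.96 = 0.2264172 mGal/m
h = 800.97 / 0.2264172 = 3537.58 m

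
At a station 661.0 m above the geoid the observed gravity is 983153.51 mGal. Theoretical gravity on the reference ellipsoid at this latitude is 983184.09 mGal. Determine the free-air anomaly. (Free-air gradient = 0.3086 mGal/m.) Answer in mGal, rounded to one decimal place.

Free-air correction = 0.3086 × 661.0 = 203.98 mGal
Free-air anomaly = 983153.51 − 983184.09 + (203.98) = 173.40 mGal

173.4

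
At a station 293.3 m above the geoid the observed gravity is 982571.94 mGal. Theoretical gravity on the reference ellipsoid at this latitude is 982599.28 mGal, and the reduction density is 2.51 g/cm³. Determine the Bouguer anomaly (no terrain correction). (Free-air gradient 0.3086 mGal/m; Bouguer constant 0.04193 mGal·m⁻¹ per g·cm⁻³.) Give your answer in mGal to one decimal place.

Free-air correction = 0.3086 × 293.3 = 90.51 mGal
Free-air anomaly = 982571.94 − 982599.28 + (90.51) = 63.17 mGal
Bouguer slab correction = 0.04193 × 2.51 × 293.3 = 30.87 mGal
Simple Bouguer anomaly = 63.17 − (30.87) = 32.30 mGal

32.3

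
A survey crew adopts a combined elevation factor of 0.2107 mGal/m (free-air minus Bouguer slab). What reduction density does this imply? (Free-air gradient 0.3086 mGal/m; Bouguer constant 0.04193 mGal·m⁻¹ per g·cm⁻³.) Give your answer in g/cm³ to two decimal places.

2.33

0.2107 = 0.3086 − 0.04193 × ρ
ρ = (0.3086 − 0.2107) / 0.04193 = 2.33 g/cm³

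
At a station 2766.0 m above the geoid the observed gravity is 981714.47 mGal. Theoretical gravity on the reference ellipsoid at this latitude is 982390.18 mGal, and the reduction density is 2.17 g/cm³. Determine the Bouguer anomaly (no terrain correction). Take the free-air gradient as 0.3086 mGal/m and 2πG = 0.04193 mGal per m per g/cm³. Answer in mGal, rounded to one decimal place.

-73.8

Free-air correction = 0.3086 × 2766.0 = 853.59 mGal
Free-air anomaly = 981714.47 − 982390.18 + (853.59) = 177.88 mGal
Bouguer slab correction = 0.04193 × 2.17 × 2766.0 = 251.67 mGal
Simple Bouguer anomaly = 177.88 − (251.67) = -73.79 mGal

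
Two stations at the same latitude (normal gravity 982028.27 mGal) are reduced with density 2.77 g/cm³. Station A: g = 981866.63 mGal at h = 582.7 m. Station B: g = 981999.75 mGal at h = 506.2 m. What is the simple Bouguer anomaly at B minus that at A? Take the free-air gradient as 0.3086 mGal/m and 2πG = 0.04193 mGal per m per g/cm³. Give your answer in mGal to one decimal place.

Δg_SB(A) = 981866.63 − 982028.27 + 0.3086×582.7 − 0.04193×2.77×582.7 = -49.50 mGal
Δg_SB(B) = 981999.75 − 982028.27 + 0.3086×506.2 − 0.04193×2.77×506.2 = 68.90 mGal
Difference = 68.90 − (-49.50) = 118.40 mGal

118.4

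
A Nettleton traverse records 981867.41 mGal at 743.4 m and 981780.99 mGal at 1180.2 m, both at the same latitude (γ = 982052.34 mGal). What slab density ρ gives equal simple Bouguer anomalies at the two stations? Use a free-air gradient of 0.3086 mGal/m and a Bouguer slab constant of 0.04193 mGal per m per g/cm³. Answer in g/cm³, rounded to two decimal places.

Δg_obs = 981780.99 − 981867.41 = -86.42 mGal over Δh = 1180.2 − 743.4 = 436.8 m
Equal Bouguer anomalies ⇒ Δg_obs + (0.3086 − 0.04193ρ)·Δh = 0
0.3086 − 0.04193ρ = −Δg_obs/Δh = 0.19785
ρ = (0.3086 − 0.19785) / 0.04193 = 2.64 g/cm³

2.64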